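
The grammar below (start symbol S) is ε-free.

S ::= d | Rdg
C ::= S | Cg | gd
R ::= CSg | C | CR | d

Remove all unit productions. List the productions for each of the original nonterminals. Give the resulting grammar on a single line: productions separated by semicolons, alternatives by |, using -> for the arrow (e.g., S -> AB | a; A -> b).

S -> d | Rdg; C -> d | Cg | gd | Rdg; R -> d | CR | Cg | gd | CSg | Rdg

Unit productions: C->S, R->C.
Unit pairs (A ⇒* B via units): (C,S), (R,C), (R,S).
S: inherits non-unit rules of {S} → Rdg | d.
C: inherits non-unit rules of {C, S} → Cg | Rdg | d | gd.
R: inherits non-unit rules of {C, R, S} → CR | CSg | Cg | Rdg | d | gd.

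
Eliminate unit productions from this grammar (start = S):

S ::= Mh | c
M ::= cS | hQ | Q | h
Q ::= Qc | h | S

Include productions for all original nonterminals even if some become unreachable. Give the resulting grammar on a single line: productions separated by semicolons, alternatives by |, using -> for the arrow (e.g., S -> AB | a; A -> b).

Unit productions: M->Q, Q->S.
Unit pairs (A ⇒* B via units): (M,Q), (M,S), (Q,S).
S: inherits non-unit rules of {S} → Mh | c.
M: inherits non-unit rules of {M, Q, S} → Mh | Qc | c | cS | h | hQ.
Q: inherits non-unit rules of {Q, S} → Mh | Qc | c | h.

S -> c | Mh; M -> c | h | Mh | Qc | cS | hQ; Q -> c | h | Mh | Qc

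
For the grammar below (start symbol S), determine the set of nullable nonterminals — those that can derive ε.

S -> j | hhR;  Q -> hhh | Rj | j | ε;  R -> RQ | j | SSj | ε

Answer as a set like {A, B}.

Directly nullable (have an ε-rule): {Q, R}.
Not nullable: S — each has a terminal in every rule's right-hand side or depends on a non-nullable symbol.

{Q, R}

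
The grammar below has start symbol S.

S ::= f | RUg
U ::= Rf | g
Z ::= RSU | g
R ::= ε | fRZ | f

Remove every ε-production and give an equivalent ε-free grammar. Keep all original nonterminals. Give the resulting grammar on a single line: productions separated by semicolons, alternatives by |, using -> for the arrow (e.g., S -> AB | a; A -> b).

S -> f | Ug | RUg; R -> f | fZ | fRZ; U -> f | g | Rf; Z -> g | SU | RSU

Nullable set: {R}.
S -> RUg: R nullable, giving RUg | Ug.
Drop R -> ε.
R -> fRZ: R nullable, giving fRZ | fZ.
U -> Rf: R nullable, giving Rf | f.
Z -> RSU: R nullable, giving RSU | SU.
Unchanged (no nullable symbols): S -> f; R -> f; U -> g; Z -> g.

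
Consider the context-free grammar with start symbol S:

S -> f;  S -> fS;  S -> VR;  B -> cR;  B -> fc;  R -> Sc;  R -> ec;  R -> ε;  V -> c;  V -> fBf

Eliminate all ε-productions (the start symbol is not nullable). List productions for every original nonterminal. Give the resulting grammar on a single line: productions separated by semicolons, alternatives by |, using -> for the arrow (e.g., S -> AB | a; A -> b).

Nullable set: {R}.
S -> VR: R nullable, giving V | VR.
B -> cR: R nullable, giving c | cR.
Drop R -> ε.
Unchanged (no nullable symbols): S -> f; S -> fS; B -> fc; R -> Sc; R -> ec; V -> c; V -> fBf.

S -> V | f | VR | fS; B -> c | cR | fc; R -> Sc | ec; V -> c | fBf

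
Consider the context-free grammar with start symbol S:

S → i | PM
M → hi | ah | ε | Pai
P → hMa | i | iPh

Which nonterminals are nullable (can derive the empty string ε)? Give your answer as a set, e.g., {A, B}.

{M}

Directly nullable (have an ε-rule): {M}.
Not nullable: P, S — each has a terminal in every rule's right-hand side or depends on a non-nullable symbol.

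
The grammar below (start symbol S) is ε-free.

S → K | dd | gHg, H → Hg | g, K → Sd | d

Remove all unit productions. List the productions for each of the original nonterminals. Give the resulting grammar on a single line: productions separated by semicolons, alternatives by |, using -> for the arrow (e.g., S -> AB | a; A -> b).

S -> d | Sd | dd | gHg; H -> g | Hg; K -> d | Sd

Unit productions: S->K.
Unit pairs (A ⇒* B via units): (S,K).
S: inherits non-unit rules of {K, S} → Sd | d | dd | gHg.
H: inherits non-unit rules of {H} → Hg | g.
K: inherits non-unit rules of {K} → Sd | d.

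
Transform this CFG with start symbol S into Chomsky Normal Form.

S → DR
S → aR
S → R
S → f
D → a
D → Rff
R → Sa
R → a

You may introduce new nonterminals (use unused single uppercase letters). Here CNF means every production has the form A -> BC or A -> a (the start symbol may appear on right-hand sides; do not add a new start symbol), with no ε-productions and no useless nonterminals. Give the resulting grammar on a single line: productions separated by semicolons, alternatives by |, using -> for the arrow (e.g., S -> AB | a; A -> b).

No ε-productions.
After unit-elimination: S -> a | f | DR | Sa | aR; D -> a | Rff; R -> a | Sa.
TERM: introduce B -> a, A -> f and substitute in every rule of length ≥2.
BIN: D -> RAA becomes D -> RC, C -> AA.

S -> a | f | BR | DR | SB; A -> f; B -> a; C -> AA; D -> a | RC; R -> a | SB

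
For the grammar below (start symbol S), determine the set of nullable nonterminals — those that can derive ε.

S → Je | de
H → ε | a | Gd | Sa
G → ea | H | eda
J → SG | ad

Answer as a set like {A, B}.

{G, H}

Directly nullable (have an ε-rule): {H}.
G is nullable via G -> H (every symbol on the right is already known nullable).
Not nullable: J, S — each has a terminal in every rule's right-hand side or depends on a non-nullable symbol.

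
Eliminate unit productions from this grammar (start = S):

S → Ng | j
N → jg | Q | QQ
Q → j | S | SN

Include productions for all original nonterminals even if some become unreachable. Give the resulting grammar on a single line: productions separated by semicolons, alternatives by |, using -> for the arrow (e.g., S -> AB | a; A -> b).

Unit productions: N->Q, Q->S.
Unit pairs (A ⇒* B via units): (N,Q), (N,S), (Q,S).
S: inherits non-unit rules of {S} → Ng | j.
N: inherits non-unit rules of {N, Q, S} → Ng | QQ | SN | j | jg.
Q: inherits non-unit rules of {Q, S} → Ng | SN | j.

S -> j | Ng; N -> j | Ng | QQ | SN | jg; Q -> j | Ng | SN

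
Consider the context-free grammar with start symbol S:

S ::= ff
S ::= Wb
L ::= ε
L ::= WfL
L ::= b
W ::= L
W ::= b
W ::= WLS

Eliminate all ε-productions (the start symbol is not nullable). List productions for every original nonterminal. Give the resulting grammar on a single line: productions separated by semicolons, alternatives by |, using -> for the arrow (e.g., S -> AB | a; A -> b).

S -> b | Wb | ff; L -> b | f | Wf | fL | WfL; W -> L | S | b | LS | WS | WLS

Nullable set: {L, W}.
S -> Wb: W nullable, giving Wb | b.
Drop L -> ε.
L -> WfL: W, L nullable, giving Wf | WfL | f | fL.
W -> L: L nullable, giving L.
W -> WLS: W, L nullable, giving LS | S | WLS | WS.
Unchanged (no nullable symbols): S -> ff; L -> b; W -> b.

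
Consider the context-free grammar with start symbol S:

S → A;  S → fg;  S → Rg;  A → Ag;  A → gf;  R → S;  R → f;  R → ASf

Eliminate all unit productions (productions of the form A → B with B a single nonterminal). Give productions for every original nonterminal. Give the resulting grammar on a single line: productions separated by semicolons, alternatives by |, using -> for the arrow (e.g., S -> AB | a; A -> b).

S -> Ag | Rg | fg | gf; A -> Ag | gf; R -> f | Ag | Rg | fg | gf | ASf

Unit productions: R->S, S->A.
Unit pairs (A ⇒* B via units): (R,A), (R,S), (S,A).
S: inherits non-unit rules of {A, S} → Ag | Rg | fg | gf.
A: inherits non-unit rules of {A} → Ag | gf.
R: inherits non-unit rules of {A, R, S} → ASf | Ag | Rg | f | fg | gf.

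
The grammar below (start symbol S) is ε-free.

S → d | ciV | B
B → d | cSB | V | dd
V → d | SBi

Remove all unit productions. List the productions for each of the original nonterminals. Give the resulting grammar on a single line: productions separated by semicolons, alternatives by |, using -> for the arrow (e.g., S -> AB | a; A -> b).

S -> d | dd | SBi | cSB | ciV; B -> d | dd | SBi | cSB; V -> d | SBi

Unit productions: B->V, S->B.
Unit pairs (A ⇒* B via units): (B,V), (S,B), (S,V).
S: inherits non-unit rules of {B, S, V} → SBi | cSB | ciV | d | dd.
B: inherits non-unit rules of {B, V} → SBi | cSB | d | dd.
V: inherits non-unit rules of {V} → SBi | d.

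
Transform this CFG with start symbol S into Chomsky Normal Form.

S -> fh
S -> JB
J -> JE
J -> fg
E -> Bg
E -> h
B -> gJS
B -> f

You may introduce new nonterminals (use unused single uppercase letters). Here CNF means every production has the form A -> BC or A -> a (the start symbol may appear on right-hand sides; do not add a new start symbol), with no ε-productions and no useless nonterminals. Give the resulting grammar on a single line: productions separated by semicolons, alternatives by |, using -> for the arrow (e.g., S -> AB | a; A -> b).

No ε-productions.
No unit productions to eliminate.
TERM: introduce C -> f, A -> g, D -> h and substitute in every rule of length ≥2.
BIN: B -> AJS becomes B -> AF, F -> JS.

S -> CD | JB; A -> g; B -> f | AF; C -> f; D -> h; E -> h | BA; F -> JS; J -> CA | JE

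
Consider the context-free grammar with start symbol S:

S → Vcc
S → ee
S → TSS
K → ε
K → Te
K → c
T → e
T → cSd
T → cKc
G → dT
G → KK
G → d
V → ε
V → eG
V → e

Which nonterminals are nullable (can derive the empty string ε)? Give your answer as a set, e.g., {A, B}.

Directly nullable (have an ε-rule): {K, V}.
G is nullable via G -> KK (every symbol on the right is already known nullable).
Not nullable: S, T — each has a terminal in every rule's right-hand side or depends on a non-nullable symbol.

{G, K, V}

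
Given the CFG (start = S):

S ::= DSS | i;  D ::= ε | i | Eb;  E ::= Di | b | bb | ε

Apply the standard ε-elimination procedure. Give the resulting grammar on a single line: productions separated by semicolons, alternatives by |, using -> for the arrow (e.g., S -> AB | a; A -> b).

S -> i | SS | DSS; D -> b | i | Eb; E -> b | i | Di | bb

Nullable set: {D, E}.
S -> DSS: D nullable, giving DSS | SS.
Drop D -> ε.
D -> Eb: E nullable, giving Eb | b.
Drop E -> ε.
E -> Di: D nullable, giving Di | i.
Unchanged (no nullable symbols): S -> i; D -> i; E -> b; E -> bb.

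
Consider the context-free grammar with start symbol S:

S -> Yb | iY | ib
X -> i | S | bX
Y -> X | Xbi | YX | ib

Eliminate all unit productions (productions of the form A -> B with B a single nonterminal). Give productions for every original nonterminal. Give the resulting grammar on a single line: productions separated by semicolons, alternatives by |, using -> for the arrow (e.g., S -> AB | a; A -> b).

S -> Yb | iY | ib; X -> i | Yb | bX | iY | ib; Y -> i | YX | Yb | bX | iY | ib | Xbi

Unit productions: X->S, Y->X.
Unit pairs (A ⇒* B via units): (X,S), (Y,S), (Y,X).
S: inherits non-unit rules of {S} → Yb | iY | ib.
X: inherits non-unit rules of {S, X} → Yb | bX | i | iY | ib.
Y: inherits non-unit rules of {S, X, Y} → Xbi | YX | Yb | bX | i | iY | ib.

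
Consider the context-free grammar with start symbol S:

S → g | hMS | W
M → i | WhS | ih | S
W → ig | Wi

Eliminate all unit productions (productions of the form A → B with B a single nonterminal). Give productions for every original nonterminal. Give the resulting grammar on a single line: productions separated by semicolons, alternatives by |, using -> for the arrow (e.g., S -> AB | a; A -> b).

S -> g | Wi | ig | hMS; M -> g | i | Wi | ig | ih | WhS | hMS; W -> Wi | ig

Unit productions: M->S, S->W.
Unit pairs (A ⇒* B via units): (M,S), (M,W), (S,W).
S: inherits non-unit rules of {S, W} → Wi | g | hMS | ig.
M: inherits non-unit rules of {M, S, W} → WhS | Wi | g | hMS | i | ig | ih.
W: inherits non-unit rules of {W} → Wi | ig.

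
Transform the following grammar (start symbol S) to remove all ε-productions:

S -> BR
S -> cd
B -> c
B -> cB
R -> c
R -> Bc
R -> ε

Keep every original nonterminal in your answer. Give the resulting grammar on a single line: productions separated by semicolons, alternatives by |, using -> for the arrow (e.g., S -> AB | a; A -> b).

Nullable set: {R}.
S -> BR: R nullable, giving B | BR.
Drop R -> ε.
Unchanged (no nullable symbols): S -> cd; B -> c; B -> cB; R -> Bc; R -> c.

S -> B | BR | cd; B -> c | cB; R -> c | Bc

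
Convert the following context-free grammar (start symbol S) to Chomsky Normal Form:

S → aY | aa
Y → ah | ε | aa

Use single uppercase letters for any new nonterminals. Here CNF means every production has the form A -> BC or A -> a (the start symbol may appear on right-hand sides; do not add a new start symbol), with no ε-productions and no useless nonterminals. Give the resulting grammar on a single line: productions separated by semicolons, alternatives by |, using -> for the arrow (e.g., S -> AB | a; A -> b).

Nullable: {Y}; after ε-elimination: S -> a | aY | aa; Y -> aa | ah.
No unit productions to eliminate.
TERM: introduce A -> a, B -> h and substitute in every rule of length ≥2.

S -> a | AA | AY; A -> a; B -> h; Y -> AA | AB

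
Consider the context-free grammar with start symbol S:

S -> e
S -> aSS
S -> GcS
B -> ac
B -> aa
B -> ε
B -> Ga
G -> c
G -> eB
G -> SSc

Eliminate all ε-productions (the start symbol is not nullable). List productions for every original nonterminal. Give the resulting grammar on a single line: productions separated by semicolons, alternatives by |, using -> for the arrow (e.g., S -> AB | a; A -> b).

Nullable set: {B}.
Drop B -> ε.
G -> eB: B nullable, giving e | eB.
Unchanged (no nullable symbols): S -> GcS; S -> aSS; S -> e; B -> Ga; B -> aa; B -> ac; G -> SSc; G -> c.

S -> e | GcS | aSS; B -> Ga | aa | ac; G -> c | e | eB | SSc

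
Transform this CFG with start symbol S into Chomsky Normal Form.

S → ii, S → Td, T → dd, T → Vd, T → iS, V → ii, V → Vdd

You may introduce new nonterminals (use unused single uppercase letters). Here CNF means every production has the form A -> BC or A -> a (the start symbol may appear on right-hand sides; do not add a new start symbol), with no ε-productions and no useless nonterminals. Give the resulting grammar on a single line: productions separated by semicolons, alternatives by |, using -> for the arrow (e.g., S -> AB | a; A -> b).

S -> BB | TA; A -> d; B -> i; C -> AA; T -> AA | BS | VA; V -> BB | VC

No ε-productions.
No unit productions to eliminate.
TERM: introduce A -> d, B -> i and substitute in every rule of length ≥2.
BIN: V -> VAA becomes V -> VC, C -> AA.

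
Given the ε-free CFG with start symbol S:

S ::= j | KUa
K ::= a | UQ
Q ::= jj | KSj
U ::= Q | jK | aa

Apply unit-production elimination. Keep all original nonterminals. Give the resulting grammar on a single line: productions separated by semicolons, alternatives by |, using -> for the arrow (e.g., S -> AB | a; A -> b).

S -> j | KUa; K -> a | UQ; Q -> jj | KSj; U -> aa | jK | jj | KSj

Unit productions: U->Q.
Unit pairs (A ⇒* B via units): (U,Q).
S: inherits non-unit rules of {S} → KUa | j.
K: inherits non-unit rules of {K} → UQ | a.
Q: inherits non-unit rules of {Q} → KSj | jj.
U: inherits non-unit rules of {Q, U} → KSj | aa | jK | jj.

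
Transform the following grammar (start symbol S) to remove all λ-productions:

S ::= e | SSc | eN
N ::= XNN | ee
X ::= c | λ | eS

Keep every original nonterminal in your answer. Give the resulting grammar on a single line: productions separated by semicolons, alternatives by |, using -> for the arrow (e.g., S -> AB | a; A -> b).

S -> e | eN | SSc; N -> NN | ee | XNN; X -> c | eS

Nullable set: {X}.
N -> XNN: X nullable, giving NN | XNN.
Drop X -> λ.
Unchanged (no nullable symbols): S -> SSc; S -> e; S -> eN; N -> ee; X -> c; X -> eS.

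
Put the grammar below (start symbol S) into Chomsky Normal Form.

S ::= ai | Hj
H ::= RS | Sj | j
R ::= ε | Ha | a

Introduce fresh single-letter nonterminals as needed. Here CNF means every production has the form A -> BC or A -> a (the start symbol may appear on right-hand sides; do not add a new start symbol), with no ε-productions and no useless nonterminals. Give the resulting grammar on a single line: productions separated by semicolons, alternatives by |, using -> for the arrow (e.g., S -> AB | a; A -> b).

Nullable: {R}; after ε-elimination: S -> Hj | ai; H -> S | j | RS | Sj; R -> a | Ha.
After unit-elimination: S -> Hj | ai; H -> j | Hj | RS | Sj | ai; R -> a | Ha.
TERM: introduce B -> a, C -> i, A -> j and substitute in every rule of length ≥2.

S -> BC | HA; A -> j; B -> a; C -> i; H -> j | BC | HA | RS | SA; R -> a | HB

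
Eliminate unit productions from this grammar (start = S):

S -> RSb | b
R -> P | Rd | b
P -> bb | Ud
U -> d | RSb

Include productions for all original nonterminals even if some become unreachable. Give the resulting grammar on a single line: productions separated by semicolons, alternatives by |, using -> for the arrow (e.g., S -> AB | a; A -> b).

Unit productions: R->P.
Unit pairs (A ⇒* B via units): (R,P).
S: inherits non-unit rules of {S} → RSb | b.
P: inherits non-unit rules of {P} → Ud | bb.
R: inherits non-unit rules of {P, R} → Rd | Ud | b | bb.
U: inherits non-unit rules of {U} → RSb | d.

S -> b | RSb; P -> Ud | bb; R -> b | Rd | Ud | bb; U -> d | RSb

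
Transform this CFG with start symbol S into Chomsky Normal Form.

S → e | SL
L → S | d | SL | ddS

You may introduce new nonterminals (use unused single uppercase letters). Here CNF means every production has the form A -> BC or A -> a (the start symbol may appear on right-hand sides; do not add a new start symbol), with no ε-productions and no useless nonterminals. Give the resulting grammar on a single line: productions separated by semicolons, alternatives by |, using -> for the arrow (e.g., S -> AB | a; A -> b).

S -> e | SL; A -> d; B -> AS; L -> d | e | AB | SL

No ε-productions.
After unit-elimination: S -> e | SL; L -> d | e | SL | ddS.
TERM: introduce A -> d and substitute in every rule of length ≥2.
BIN: L -> AAS becomes L -> AB, B -> AS.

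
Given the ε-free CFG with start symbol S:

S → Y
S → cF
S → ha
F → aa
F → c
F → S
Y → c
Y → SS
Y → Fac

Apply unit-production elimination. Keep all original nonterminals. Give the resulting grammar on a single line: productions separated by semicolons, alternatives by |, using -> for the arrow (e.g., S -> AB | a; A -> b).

S -> c | SS | cF | ha | Fac; F -> c | SS | aa | cF | ha | Fac; Y -> c | SS | Fac

Unit productions: F->S, S->Y.
Unit pairs (A ⇒* B via units): (F,S), (F,Y), (S,Y).
S: inherits non-unit rules of {S, Y} → Fac | SS | c | cF | ha.
F: inherits non-unit rules of {F, S, Y} → Fac | SS | aa | c | cF | ha.
Y: inherits non-unit rules of {Y} → Fac | SS | c.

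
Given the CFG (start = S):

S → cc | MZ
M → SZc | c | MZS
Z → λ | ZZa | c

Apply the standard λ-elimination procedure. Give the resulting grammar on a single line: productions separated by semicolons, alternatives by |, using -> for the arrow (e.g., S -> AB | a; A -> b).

Nullable set: {Z}.
S -> MZ: Z nullable, giving M | MZ.
M -> MZS: Z nullable, giving MS | MZS.
M -> SZc: Z nullable, giving SZc | Sc.
Drop Z -> λ.
Z -> ZZa: Z, Z nullable, giving ZZa | Za | a.
Unchanged (no nullable symbols): S -> cc; M -> c; Z -> c.

S -> M | MZ | cc; M -> c | MS | Sc | MZS | SZc; Z -> a | c | Za | ZZa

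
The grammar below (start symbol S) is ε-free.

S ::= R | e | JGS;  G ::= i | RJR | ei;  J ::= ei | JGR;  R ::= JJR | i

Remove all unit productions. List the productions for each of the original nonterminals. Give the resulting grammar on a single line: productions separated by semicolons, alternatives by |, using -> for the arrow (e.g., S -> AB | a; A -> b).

S -> e | i | JGS | JJR; G -> i | ei | RJR; J -> ei | JGR; R -> i | JJR

Unit productions: S->R.
Unit pairs (A ⇒* B via units): (S,R).
S: inherits non-unit rules of {R, S} → JGS | JJR | e | i.
G: inherits non-unit rules of {G} → RJR | ei | i.
J: inherits non-unit rules of {J} → JGR | ei.
R: inherits non-unit rules of {R} → JJR | i.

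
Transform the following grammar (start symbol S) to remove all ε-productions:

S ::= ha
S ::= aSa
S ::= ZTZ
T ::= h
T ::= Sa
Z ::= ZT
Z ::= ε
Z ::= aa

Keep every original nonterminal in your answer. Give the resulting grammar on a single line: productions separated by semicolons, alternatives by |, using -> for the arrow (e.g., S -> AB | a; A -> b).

S -> T | TZ | ZT | ha | ZTZ | aSa; T -> h | Sa; Z -> T | ZT | aa

Nullable set: {Z}.
S -> ZTZ: Z, Z nullable, giving T | TZ | ZT | ZTZ.
Drop Z -> ε.
Z -> ZT: Z nullable, giving T | ZT.
Unchanged (no nullable symbols): S -> aSa; S -> ha; T -> Sa; T -> h; Z -> aa.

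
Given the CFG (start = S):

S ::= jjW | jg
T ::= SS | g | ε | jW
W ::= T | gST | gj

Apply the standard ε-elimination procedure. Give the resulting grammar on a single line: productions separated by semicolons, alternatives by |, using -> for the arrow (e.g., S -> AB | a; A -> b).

S -> jg | jj | jjW; T -> g | j | SS | jW; W -> T | gS | gj | gST

Nullable set: {T, W}.
S -> jjW: W nullable, giving jj | jjW.
Drop T -> ε.
T -> jW: W nullable, giving j | jW.
W -> T: T nullable, giving T.
W -> gST: T nullable, giving gS | gST.
Unchanged (no nullable symbols): S -> jg; T -> SS; T -> g; W -> gj.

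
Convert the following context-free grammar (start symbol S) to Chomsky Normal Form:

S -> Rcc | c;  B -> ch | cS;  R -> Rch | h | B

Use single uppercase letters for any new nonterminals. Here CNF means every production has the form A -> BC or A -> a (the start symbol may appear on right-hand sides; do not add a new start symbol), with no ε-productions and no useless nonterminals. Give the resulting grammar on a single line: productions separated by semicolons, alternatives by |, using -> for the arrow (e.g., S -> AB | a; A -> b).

S -> c | RE; A -> c; C -> h; D -> AC; E -> AA; R -> h | AC | AS | RD

No ε-productions.
After unit-elimination: S -> c | Rcc; B -> cS | ch; R -> h | cS | ch | Rch.
TERM: introduce A -> c, C -> h and substitute in every rule of length ≥2.
BIN: R -> RAC becomes R -> RD, D -> AC; S -> RAA becomes S -> RE, E -> AA.
Drop unreachable/unproductive: B.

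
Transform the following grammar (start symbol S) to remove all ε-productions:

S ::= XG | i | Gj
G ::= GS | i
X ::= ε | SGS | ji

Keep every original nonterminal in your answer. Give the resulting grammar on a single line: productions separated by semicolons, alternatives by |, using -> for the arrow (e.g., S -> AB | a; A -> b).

S -> G | i | Gj | XG; G -> i | GS; X -> ji | SGS

Nullable set: {X}.
S -> XG: X nullable, giving G | XG.
Drop X -> ε.
Unchanged (no nullable symbols): S -> Gj; S -> i; G -> GS; G -> i; X -> SGS; X -> ji.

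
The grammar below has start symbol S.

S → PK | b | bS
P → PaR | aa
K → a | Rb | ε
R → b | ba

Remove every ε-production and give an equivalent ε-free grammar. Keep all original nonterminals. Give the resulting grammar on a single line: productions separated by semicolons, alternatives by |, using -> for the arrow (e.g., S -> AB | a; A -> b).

Nullable set: {K}.
S -> PK: K nullable, giving P | PK.
Drop K -> ε.
Unchanged (no nullable symbols): S -> b; S -> bS; K -> Rb; K -> a; P -> PaR; P -> aa; R -> b; R -> ba.

S -> P | b | PK | bS; K -> a | Rb; P -> aa | PaR; R -> b | ba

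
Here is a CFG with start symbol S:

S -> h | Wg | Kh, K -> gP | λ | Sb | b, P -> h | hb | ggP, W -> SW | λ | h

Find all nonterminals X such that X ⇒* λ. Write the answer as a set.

{K, W}

Directly nullable (have an ε-rule): {K, W}.
Not nullable: P, S — each has a terminal in every rule's right-hand side or depends on a non-nullable symbol.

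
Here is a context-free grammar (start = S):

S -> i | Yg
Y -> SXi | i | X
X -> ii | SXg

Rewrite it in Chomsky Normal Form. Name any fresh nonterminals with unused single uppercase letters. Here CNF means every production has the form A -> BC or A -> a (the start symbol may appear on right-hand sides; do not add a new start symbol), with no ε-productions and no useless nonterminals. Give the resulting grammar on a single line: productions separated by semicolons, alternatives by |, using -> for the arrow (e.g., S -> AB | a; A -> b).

S -> i | YA; A -> g; B -> i; C -> XA; D -> XA; E -> XB; X -> BB | SC; Y -> i | BB | SD | SE

No ε-productions.
After unit-elimination: S -> i | Yg; X -> ii | SXg; Y -> i | ii | SXg | SXi.
TERM: introduce A -> g, B -> i and substitute in every rule of length ≥2.
BIN: X -> SXA becomes X -> SC, C -> XA; Y -> SXA becomes Y -> SD, D -> XA; Y -> SXB becomes Y -> SE, E -> XB.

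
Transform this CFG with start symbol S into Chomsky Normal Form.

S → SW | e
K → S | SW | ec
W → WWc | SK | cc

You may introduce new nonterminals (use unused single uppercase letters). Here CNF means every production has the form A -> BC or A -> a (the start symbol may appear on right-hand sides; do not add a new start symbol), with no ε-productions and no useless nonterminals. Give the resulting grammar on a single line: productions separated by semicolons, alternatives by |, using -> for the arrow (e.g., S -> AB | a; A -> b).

No ε-productions.
After unit-elimination: S -> e | SW; K -> e | SW | ec; W -> SK | cc | WWc.
TERM: introduce B -> c, A -> e and substitute in every rule of length ≥2.
BIN: W -> WWB becomes W -> WC, C -> WB.

S -> e | SW; A -> e; B -> c; C -> WB; K -> e | AB | SW; W -> BB | SK | WC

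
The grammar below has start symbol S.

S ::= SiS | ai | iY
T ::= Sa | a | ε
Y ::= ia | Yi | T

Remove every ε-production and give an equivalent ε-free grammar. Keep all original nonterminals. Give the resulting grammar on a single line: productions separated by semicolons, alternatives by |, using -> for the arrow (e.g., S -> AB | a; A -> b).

S -> i | ai | iY | SiS; T -> a | Sa; Y -> T | i | Yi | ia

Nullable set: {T, Y}.
S -> iY: Y nullable, giving i | iY.
Drop T -> ε.
Y -> T: T nullable, giving T.
Y -> Yi: Y nullable, giving Yi | i.
Unchanged (no nullable symbols): S -> SiS; S -> ai; T -> Sa; T -> a; Y -> ia.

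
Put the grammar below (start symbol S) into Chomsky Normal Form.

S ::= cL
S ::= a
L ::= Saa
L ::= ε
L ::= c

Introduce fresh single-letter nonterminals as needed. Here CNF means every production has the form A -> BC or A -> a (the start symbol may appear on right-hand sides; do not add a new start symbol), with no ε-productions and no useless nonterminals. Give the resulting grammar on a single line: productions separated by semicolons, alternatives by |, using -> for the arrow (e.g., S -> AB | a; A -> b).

S -> a | c | BL; A -> a; B -> c; C -> AA; L -> c | SC

Nullable: {L}; after ε-elimination: S -> a | c | cL; L -> c | Saa.
No unit productions to eliminate.
TERM: introduce A -> a, B -> c and substitute in every rule of length ≥2.
BIN: L -> SAA becomes L -> SC, C -> AA.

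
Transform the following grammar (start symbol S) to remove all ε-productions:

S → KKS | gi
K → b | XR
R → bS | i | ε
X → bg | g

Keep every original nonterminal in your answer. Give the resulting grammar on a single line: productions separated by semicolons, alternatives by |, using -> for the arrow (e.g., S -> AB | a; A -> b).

Nullable set: {R}.
K -> XR: R nullable, giving X | XR.
Drop R -> ε.
Unchanged (no nullable symbols): S -> KKS; S -> gi; K -> b; R -> bS; R -> i; X -> bg; X -> g.

S -> gi | KKS; K -> X | b | XR; R -> i | bS; X -> g | bg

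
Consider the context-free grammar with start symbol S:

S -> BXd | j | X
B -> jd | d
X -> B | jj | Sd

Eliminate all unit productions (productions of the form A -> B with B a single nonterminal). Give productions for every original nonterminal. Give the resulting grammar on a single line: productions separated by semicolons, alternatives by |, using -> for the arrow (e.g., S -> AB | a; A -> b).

S -> d | j | Sd | jd | jj | BXd; B -> d | jd; X -> d | Sd | jd | jj

Unit productions: S->X, X->B.
Unit pairs (A ⇒* B via units): (S,B), (S,X), (X,B).
S: inherits non-unit rules of {B, S, X} → BXd | Sd | d | j | jd | jj.
B: inherits non-unit rules of {B} → d | jd.
X: inherits non-unit rules of {B, X} → Sd | d | jd | jj.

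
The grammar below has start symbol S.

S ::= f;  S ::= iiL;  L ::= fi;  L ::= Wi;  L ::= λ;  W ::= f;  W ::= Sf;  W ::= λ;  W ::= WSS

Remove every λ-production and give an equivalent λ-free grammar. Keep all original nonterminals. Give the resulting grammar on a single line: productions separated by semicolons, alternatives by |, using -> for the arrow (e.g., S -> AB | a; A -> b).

Nullable set: {L, W}.
S -> iiL: L nullable, giving ii | iiL.
Drop L -> λ.
L -> Wi: W nullable, giving Wi | i.
Drop W -> λ.
W -> WSS: W nullable, giving SS | WSS.
Unchanged (no nullable symbols): S -> f; L -> fi; W -> Sf; W -> f.

S -> f | ii | iiL; L -> i | Wi | fi; W -> f | SS | Sf | WSS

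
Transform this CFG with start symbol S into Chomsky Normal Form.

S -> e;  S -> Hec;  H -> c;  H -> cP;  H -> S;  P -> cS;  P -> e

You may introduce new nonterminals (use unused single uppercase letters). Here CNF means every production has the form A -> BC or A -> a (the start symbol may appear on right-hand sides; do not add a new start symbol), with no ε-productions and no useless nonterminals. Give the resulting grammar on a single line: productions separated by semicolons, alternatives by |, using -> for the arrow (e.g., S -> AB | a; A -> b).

S -> e | HD; A -> e; B -> c; C -> AB; D -> AB; H -> c | e | BP | HC; P -> e | BS

No ε-productions.
After unit-elimination: S -> e | Hec; H -> c | e | cP | Hec; P -> e | cS.
TERM: introduce B -> c, A -> e and substitute in every rule of length ≥2.
BIN: H -> HAB becomes H -> HC, C -> AB; S -> HAB becomes S -> HD, D -> AB.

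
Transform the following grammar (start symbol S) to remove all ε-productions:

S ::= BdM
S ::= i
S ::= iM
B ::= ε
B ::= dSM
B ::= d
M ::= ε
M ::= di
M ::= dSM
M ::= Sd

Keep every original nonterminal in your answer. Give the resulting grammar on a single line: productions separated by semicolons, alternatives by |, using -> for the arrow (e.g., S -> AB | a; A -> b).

S -> d | i | Bd | dM | iM | BdM; B -> d | dS | dSM; M -> Sd | dS | di | dSM

Nullable set: {B, M}.
S -> BdM: B, M nullable, giving Bd | BdM | d | dM.
S -> iM: M nullable, giving i | iM.
Drop B -> ε.
B -> dSM: M nullable, giving dS | dSM.
Drop M -> ε.
M -> dSM: M nullable, giving dS | dSM.
Unchanged (no nullable symbols): S -> i; B -> d; M -> Sd; M -> di.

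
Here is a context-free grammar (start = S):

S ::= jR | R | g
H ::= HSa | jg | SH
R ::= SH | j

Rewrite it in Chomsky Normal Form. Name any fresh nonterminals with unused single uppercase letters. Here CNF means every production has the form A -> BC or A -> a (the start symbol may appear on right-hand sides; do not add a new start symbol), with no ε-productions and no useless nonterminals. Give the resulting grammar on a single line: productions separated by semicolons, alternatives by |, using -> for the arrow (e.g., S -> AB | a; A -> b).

No ε-productions.
After unit-elimination: S -> g | j | SH | jR; H -> SH | jg | HSa; R -> j | SH.
TERM: introduce A -> a, C -> g, B -> j and substitute in every rule of length ≥2.
BIN: H -> HSA becomes H -> HD, D -> SA.

S -> g | j | BR | SH; A -> a; B -> j; C -> g; D -> SA; H -> BC | HD | SH; R -> j | SH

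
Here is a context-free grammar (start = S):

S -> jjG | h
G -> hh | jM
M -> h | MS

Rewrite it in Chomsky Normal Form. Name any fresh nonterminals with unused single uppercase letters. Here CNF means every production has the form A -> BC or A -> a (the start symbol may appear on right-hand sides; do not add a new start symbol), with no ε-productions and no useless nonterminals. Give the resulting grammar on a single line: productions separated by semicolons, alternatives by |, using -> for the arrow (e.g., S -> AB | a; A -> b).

S -> h | BC; A -> h; B -> j; C -> BG; G -> AA | BM; M -> h | MS

No ε-productions.
No unit productions to eliminate.
TERM: introduce A -> h, B -> j and substitute in every rule of length ≥2.
BIN: S -> BBG becomes S -> BC, C -> BG.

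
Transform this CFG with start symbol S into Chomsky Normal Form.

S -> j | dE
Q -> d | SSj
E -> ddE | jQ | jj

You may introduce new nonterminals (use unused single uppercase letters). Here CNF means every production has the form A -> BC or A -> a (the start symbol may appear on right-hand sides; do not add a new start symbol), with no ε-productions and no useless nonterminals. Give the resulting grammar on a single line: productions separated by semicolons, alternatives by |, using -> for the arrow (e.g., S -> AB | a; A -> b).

S -> j | AE; A -> d; B -> j; C -> AE; D -> SB; E -> AC | BB | BQ; Q -> d | SD

No ε-productions.
No unit productions to eliminate.
TERM: introduce A -> d, B -> j and substitute in every rule of length ≥2.
BIN: E -> AAE becomes E -> AC, C -> AE; Q -> SSB becomes Q -> SD, D -> SB.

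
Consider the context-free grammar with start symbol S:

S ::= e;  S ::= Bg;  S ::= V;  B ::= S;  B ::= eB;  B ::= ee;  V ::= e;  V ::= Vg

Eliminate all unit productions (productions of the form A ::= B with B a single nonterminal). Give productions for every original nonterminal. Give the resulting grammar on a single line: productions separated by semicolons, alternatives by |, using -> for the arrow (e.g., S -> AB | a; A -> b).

Unit productions: B->S, S->V.
Unit pairs (A ⇒* B via units): (B,S), (B,V), (S,V).
S: inherits non-unit rules of {S, V} → Bg | Vg | e.
B: inherits non-unit rules of {B, S, V} → Bg | Vg | e | eB | ee.
V: inherits non-unit rules of {V} → Vg | e.

S -> e | Bg | Vg; B -> e | Bg | Vg | eB | ee; V -> e | Vg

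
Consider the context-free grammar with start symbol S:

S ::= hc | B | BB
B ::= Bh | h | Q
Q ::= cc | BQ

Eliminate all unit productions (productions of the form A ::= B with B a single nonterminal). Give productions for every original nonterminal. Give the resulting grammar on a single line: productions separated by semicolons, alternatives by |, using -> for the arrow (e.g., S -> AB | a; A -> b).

Unit productions: B->Q, S->B.
Unit pairs (A ⇒* B via units): (B,Q), (S,B), (S,Q).
S: inherits non-unit rules of {B, Q, S} → BB | BQ | Bh | cc | h | hc.
B: inherits non-unit rules of {B, Q} → BQ | Bh | cc | h.
Q: inherits non-unit rules of {Q} → BQ | cc.

S -> h | BB | BQ | Bh | cc | hc; B -> h | BQ | Bh | cc; Q -> BQ | cc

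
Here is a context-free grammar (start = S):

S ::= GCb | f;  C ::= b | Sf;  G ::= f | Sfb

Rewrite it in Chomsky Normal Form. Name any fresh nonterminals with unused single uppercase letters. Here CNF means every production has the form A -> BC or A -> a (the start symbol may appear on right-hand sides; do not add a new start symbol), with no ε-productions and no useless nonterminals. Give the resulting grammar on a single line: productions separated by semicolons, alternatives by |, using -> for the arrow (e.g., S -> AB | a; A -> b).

No ε-productions.
No unit productions to eliminate.
TERM: introduce B -> b, A -> f and substitute in every rule of length ≥2.
BIN: G -> SAB becomes G -> SD, D -> AB; S -> GCB becomes S -> GE, E -> CB.

S -> f | GE; A -> f; B -> b; C -> b | SA; D -> AB; E -> CB; G -> f | SD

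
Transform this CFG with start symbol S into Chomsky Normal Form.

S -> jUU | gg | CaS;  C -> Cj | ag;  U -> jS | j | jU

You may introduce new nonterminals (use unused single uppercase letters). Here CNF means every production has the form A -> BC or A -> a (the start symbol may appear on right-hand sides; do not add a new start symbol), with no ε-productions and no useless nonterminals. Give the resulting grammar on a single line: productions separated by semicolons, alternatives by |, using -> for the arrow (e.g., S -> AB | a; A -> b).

S -> AE | CF | DD; A -> j; B -> a; C -> BD | CA; D -> g; E -> UU; F -> BS; U -> j | AS | AU

No ε-productions.
No unit productions to eliminate.
TERM: introduce B -> a, D -> g, A -> j and substitute in every rule of length ≥2.
BIN: S -> AUU becomes S -> AE, E -> UU; S -> CBS becomes S -> CF, F -> BS.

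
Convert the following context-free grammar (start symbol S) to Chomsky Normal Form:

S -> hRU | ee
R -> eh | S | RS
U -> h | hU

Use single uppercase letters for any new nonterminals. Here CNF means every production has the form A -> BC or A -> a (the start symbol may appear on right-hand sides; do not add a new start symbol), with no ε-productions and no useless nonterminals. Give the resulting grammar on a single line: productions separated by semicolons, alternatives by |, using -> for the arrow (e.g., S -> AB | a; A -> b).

No ε-productions.
After unit-elimination: S -> ee | hRU; R -> RS | ee | eh | hRU; U -> h | hU.
TERM: introduce A -> e, B -> h and substitute in every rule of length ≥2.
BIN: R -> BRU becomes R -> BC, C -> RU; S -> BRU becomes S -> BD, D -> RU.

S -> AA | BD; A -> e; B -> h; C -> RU; D -> RU; R -> AA | AB | BC | RS; U -> h | BU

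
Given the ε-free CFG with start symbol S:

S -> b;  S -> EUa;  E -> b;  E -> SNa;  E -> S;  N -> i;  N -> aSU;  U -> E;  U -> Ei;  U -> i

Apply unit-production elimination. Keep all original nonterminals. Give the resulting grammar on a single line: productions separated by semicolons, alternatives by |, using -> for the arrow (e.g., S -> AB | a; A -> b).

S -> b | EUa; E -> b | EUa | SNa; N -> i | aSU; U -> b | i | Ei | EUa | SNa

Unit productions: E->S, U->E.
Unit pairs (A ⇒* B via units): (E,S), (U,E), (U,S).
S: inherits non-unit rules of {S} → EUa | b.
E: inherits non-unit rules of {E, S} → EUa | SNa | b.
N: inherits non-unit rules of {N} → aSU | i.
U: inherits non-unit rules of {E, S, U} → EUa | Ei | SNa | b | i.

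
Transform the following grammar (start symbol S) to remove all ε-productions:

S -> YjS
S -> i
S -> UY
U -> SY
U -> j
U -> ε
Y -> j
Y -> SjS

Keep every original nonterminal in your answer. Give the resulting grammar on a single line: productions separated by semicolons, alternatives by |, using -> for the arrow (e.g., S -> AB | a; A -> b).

S -> Y | i | UY | YjS; U -> j | SY; Y -> j | SjS

Nullable set: {U}.
S -> UY: U nullable, giving UY | Y.
Drop U -> ε.
Unchanged (no nullable symbols): S -> YjS; S -> i; U -> SY; U -> j; Y -> SjS; Y -> j.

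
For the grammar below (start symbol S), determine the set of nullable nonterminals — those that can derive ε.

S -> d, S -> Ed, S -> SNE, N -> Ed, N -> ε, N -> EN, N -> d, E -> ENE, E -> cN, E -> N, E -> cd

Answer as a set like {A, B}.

Directly nullable (have an ε-rule): {N}.
E is nullable via E -> N (every symbol on the right is already known nullable).
Not nullable: S — each has a terminal in every rule's right-hand side or depends on a non-nullable symbol.

{E, N}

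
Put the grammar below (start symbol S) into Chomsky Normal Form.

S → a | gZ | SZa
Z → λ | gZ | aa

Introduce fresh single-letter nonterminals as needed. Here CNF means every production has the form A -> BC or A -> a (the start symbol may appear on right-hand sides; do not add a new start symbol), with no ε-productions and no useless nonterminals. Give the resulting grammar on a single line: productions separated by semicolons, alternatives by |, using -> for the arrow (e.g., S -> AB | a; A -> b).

S -> a | g | BZ | SA | SC; A -> a; B -> g; C -> ZA; Z -> g | AA | BZ

Nullable: {Z}; after ε-elimination: S -> a | g | Sa | gZ | SZa; Z -> g | aa | gZ.
No unit productions to eliminate.
TERM: introduce A -> a, B -> g and substitute in every rule of length ≥2.
BIN: S -> SZA becomes S -> SC, C -> ZA.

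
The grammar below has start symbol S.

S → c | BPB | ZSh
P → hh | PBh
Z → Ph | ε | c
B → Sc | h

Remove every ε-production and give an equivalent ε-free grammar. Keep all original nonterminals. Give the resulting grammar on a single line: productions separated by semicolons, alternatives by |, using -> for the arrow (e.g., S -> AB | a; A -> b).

S -> c | Sh | BPB | ZSh; B -> h | Sc; P -> hh | PBh; Z -> c | Ph

Nullable set: {Z}.
S -> ZSh: Z nullable, giving Sh | ZSh.
Drop Z -> ε.
Unchanged (no nullable symbols): S -> BPB; S -> c; B -> Sc; B -> h; P -> PBh; P -> hh; Z -> Ph; Z -> c.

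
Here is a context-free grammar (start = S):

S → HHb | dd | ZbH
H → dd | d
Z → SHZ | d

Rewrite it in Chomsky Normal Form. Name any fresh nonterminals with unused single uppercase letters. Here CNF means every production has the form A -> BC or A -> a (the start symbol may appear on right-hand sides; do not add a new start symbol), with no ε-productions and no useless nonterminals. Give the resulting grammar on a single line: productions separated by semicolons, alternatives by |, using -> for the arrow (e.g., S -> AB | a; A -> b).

S -> AA | HC | ZD; A -> d; B -> b; C -> HB; D -> BH; E -> HZ; H -> d | AA; Z -> d | SE

No ε-productions.
No unit productions to eliminate.
TERM: introduce B -> b, A -> d and substitute in every rule of length ≥2.
BIN: S -> HHB becomes S -> HC, C -> HB; S -> ZBH becomes S -> ZD, D -> BH; Z -> SHZ becomes Z -> SE, E -> HZ.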